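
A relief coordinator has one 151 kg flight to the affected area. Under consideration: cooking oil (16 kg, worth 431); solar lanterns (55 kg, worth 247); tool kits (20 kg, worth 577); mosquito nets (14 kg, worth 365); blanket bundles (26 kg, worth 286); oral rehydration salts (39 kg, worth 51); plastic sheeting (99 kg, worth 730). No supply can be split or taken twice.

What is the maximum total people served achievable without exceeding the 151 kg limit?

2103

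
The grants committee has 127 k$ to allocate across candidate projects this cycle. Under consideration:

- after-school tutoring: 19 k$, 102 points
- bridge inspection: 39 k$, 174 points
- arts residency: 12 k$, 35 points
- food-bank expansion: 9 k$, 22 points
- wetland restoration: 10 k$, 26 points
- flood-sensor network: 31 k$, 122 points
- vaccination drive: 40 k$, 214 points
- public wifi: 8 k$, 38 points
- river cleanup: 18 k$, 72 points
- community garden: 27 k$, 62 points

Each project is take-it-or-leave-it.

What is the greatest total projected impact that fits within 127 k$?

Ranking by ratio (projected impact/k$): after-school tutoring 5.37, vaccination drive 5.35, public wifi 4.75.
After-school tutoring + bridge inspection + vaccination drive + public wifi + river cleanup uses 124 of the 127 k$ and totals 600.
The spare 3 k$ is too small for any remaining project, and no exchange beats 600.

600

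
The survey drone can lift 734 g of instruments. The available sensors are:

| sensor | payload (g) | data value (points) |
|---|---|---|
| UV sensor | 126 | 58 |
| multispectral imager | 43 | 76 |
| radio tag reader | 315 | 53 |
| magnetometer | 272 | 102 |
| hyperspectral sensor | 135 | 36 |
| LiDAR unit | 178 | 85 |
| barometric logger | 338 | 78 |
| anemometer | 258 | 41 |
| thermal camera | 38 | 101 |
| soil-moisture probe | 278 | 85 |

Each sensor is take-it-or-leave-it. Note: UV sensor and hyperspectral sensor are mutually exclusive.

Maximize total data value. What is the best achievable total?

422

UV sensor + multispectral imager + magnetometer + LiDAR unit + thermal camera uses 657 of the 734 g and totals 422.
The closest alternative, UV sensor + multispectral imager + LiDAR unit + thermal camera + soil-moisture probe, reaches only 405.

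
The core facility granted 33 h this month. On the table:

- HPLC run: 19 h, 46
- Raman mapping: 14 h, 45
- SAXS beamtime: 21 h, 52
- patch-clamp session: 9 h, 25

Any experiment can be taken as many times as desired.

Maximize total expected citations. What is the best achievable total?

95

A density-first pass picks 2×Raman mapping — 90 at 28 h.
Replace Raman mapping with 2×patch-clamp session: the trade gains 5 net, giving 95 at 32 h.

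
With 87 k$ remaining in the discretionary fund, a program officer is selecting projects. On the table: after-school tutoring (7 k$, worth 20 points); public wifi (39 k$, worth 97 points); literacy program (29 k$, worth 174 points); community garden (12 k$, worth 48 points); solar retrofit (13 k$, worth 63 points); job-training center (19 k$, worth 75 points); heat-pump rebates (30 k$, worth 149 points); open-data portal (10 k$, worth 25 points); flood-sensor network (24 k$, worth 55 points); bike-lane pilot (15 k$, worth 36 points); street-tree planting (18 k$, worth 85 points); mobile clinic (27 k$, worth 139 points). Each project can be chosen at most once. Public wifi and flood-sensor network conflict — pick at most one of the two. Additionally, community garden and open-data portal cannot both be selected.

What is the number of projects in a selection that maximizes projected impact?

3

Best achievable projected impact is 462.
One optimal bundle: literacy program + heat-pump rebates + mobile clinic (86 k$).
Any selection reaching 462 contains exactly 3 projects.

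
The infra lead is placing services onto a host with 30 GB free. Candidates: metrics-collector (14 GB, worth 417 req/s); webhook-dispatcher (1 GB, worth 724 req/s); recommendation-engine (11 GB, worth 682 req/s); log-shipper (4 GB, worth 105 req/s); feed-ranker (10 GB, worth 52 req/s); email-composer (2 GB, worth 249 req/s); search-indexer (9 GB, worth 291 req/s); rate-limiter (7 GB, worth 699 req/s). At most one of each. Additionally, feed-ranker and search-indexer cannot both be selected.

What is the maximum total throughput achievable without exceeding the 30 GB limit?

2645

Taking webhook-dispatcher + recommendation-engine + email-composer + search-indexer + rate-limiter: 30 GB used, 2645 in throughput.
Next best is webhook-dispatcher + recommendation-engine + log-shipper + email-composer + rate-limiter at 2459 (25 GB) — short by 186.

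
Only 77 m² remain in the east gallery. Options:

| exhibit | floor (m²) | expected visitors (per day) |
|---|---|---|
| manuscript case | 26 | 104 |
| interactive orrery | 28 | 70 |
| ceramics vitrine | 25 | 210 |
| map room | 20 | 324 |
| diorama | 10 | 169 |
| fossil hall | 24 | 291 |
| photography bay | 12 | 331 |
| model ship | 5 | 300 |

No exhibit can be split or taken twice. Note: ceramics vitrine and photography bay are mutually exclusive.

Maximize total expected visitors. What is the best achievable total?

By expected visitors per m²: model ship 60.00, photography bay 27.58, diorama 16.90 lead.
Taking map room + diorama + fossil hall + photography bay + model ship: 71 m² used, 1415 in expected visitors.

1415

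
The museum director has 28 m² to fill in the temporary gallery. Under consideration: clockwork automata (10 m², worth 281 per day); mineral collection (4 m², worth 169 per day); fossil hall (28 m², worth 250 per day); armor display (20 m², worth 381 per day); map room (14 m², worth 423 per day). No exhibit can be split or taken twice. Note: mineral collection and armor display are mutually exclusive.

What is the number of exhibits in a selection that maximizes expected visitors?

Optimal total is 873.
For example clockwork automata + mineral collection + map room achieves it, using 28 m².
Every optimal selection uses 3 exhibits.

3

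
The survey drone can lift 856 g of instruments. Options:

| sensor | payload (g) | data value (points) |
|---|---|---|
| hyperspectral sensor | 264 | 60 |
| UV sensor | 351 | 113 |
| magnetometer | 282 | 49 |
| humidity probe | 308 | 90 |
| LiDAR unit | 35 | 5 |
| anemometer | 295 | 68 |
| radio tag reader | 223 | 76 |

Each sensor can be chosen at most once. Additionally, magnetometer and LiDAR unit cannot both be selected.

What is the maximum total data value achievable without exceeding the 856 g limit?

Ranking by ratio (data value/g): radio tag reader 0.34, UV sensor 0.32, humidity probe 0.29, anemometer 0.23.
Best packing: hyperspectral sensor + UV sensor + radio tag reader — 838 g, 249 total.

249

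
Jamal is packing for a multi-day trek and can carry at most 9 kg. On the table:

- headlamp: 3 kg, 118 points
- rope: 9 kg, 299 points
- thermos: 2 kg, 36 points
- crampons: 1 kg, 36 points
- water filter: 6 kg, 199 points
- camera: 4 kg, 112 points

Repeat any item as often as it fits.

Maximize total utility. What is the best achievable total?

The ratio ordering already packs tightly: 3×headlamp, 9 kg, 354.
No other feasible combination exceeds 354.

354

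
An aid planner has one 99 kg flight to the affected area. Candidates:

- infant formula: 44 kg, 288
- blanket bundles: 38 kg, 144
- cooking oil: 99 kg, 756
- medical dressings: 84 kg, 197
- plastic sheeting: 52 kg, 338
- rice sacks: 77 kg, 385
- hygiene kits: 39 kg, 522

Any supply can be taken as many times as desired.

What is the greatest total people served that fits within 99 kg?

1044

Ranking by ratio (people served/kg): hygiene kits 13.38, cooking oil 7.64, infant formula 6.55, plastic sheeting 6.50.
2×hygiene kits uses 78 of the 99 kg and totals 1044.
Nothing else within 99 kg beats 1044.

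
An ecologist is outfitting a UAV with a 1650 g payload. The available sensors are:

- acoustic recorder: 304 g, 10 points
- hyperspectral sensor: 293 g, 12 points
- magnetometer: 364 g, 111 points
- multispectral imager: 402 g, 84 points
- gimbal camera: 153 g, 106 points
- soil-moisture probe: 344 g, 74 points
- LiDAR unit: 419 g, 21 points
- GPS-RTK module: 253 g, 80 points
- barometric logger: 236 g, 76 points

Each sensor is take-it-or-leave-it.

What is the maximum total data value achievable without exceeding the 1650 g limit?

Taking hyperspectral sensor + magnetometer + gimbal camera + soil-moisture probe + GPS-RTK module + barometric logger: 1643 g used, 459 in data value.

459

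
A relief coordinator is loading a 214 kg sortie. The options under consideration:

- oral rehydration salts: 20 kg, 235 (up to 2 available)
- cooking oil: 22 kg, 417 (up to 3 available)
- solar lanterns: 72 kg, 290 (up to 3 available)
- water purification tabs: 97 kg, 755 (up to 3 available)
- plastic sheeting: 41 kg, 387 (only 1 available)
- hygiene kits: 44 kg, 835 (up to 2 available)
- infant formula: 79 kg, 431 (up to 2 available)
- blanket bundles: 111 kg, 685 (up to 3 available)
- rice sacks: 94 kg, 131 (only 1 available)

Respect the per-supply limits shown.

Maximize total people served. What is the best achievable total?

3391

Best packing: 2×oral rehydration salts + 3×cooking oil + 2×hygiene kits — 194 kg, 3391 total.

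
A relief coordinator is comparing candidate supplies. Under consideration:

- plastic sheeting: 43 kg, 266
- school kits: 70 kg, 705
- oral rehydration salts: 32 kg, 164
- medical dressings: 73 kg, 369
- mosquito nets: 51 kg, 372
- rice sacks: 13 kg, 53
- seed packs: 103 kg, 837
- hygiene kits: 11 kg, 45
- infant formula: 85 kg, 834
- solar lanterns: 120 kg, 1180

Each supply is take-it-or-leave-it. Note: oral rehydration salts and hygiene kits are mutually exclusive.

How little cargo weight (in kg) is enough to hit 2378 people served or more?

256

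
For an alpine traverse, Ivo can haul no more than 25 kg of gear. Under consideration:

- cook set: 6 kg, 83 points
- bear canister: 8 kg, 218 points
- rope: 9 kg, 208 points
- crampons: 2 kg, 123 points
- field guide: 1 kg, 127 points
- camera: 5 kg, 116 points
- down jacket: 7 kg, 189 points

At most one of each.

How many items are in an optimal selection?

5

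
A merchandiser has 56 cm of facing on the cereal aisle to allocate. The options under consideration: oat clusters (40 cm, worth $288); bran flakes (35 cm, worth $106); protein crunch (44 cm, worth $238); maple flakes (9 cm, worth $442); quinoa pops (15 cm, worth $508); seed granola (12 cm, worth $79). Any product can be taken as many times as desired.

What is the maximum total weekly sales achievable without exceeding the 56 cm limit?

6×maple flakes uses 54 of the 56 cm and totals 2652.
That's the maximum — no swap from here does better than 2652.

2652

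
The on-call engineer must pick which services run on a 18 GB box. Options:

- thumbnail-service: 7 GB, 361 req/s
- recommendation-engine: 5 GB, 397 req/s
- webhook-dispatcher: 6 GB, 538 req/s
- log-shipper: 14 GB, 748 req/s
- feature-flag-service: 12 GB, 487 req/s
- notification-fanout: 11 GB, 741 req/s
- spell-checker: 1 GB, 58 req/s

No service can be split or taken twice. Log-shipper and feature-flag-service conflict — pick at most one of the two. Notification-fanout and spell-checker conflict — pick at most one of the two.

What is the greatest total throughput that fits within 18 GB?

A density-first pass picks recommendation-engine + webhook-dispatcher + spell-checker — 993 at 12 GB.
The 1 GB tied up in spell-checker is better spent on thumbnail-service — total rises to 1296 (18 GB).

1296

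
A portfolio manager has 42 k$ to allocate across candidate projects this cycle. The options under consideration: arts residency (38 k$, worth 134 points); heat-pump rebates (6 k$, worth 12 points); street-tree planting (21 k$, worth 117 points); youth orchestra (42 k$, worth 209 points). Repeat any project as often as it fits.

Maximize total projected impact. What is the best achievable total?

By projected impact per k$: street-tree planting 5.57, youth orchestra 4.98, arts residency 3.53, heat-pump rebates 2.00 lead.
Taking 2×street-tree planting: 42 k$ used, 234 in projected impact.
Nothing else within 42 k$ beats 234.

234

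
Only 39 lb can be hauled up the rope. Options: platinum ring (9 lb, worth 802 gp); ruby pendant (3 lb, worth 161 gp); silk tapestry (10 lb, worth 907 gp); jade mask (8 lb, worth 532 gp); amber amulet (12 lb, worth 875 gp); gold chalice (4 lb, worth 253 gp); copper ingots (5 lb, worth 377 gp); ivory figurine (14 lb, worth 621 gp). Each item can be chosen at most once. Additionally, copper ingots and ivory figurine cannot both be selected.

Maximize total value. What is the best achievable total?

3122

Platinum ring + ruby pendant + silk tapestry + amber amulet + copper ingots uses 39 of the 39 lb and totals 3122.
That's the maximum — no feasible swap from here does better than 3122.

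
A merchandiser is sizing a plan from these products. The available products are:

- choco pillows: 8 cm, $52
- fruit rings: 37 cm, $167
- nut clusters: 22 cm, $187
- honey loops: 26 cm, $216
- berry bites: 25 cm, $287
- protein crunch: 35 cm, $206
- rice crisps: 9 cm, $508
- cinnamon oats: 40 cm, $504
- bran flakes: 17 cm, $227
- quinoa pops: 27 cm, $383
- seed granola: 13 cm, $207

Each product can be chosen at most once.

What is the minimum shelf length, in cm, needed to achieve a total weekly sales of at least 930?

Need the lightest bundle worth ≥ 930.
rice crisps + bran flakes + seed granola reaches 942 using 39 cm.
Any bundle with less than 39 cm falls short of 930.

39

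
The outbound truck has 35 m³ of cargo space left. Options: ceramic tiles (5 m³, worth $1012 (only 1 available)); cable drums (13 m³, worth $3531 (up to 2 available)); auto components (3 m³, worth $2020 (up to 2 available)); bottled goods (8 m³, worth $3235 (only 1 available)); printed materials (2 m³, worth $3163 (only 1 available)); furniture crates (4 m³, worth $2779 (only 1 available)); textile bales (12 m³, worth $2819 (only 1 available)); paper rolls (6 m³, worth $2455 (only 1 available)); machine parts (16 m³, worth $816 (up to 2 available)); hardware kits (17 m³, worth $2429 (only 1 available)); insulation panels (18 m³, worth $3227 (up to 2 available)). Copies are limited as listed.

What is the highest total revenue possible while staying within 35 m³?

Taking the top-ratio shipments first gives ceramic tiles + 2×auto components + bottled goods + printed materials + furniture crates + paper rolls for 16684 (31 m³).
Replace ceramic tiles and paper rolls with cable drums: the trade gains 64 net, giving 16748 at 33 m³.

16748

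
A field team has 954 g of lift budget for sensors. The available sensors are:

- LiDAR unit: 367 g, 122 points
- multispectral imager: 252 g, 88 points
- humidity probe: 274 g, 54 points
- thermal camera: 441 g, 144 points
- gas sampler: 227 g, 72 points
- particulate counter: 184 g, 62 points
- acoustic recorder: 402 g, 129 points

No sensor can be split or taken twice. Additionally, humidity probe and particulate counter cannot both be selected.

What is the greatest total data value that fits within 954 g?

313

Greedy by ratio would take LiDAR unit + multispectral imager + particulate counter: 803 g used, total 272.
Dropping multispectral imager frees 252 g; slotting in acoustic recorder (402 g) lifts the total to 313 at 953 g.
Runner-up multispectral imager + thermal camera + gas sampler tops out at 304.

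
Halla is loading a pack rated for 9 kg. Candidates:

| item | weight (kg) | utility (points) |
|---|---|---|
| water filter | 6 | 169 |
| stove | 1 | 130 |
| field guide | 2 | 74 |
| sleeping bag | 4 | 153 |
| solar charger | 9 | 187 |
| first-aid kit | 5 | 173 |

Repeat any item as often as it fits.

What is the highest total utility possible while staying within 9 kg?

1170

Density check — stove 130.00, sleeping bag 38.25, field guide 37.00, first-aid kit 34.60 are the best per kg.
Best packing: 9×stove — 9 kg, 1170 total.
That's the maximum — no swap from here does better than 1170.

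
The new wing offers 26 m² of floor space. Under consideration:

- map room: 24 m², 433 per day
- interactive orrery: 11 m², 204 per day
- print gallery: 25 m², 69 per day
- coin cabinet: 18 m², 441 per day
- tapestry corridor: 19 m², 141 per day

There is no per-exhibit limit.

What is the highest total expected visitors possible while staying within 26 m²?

Ranking by ratio (expected visitors/m²): coin cabinet 24.50, interactive orrery 18.55, map room 18.04, tapestry corridor 7.42.
Taking coin cabinet: 18 m² used, 441 in expected visitors.
No other feasible combination exceeds 441.

441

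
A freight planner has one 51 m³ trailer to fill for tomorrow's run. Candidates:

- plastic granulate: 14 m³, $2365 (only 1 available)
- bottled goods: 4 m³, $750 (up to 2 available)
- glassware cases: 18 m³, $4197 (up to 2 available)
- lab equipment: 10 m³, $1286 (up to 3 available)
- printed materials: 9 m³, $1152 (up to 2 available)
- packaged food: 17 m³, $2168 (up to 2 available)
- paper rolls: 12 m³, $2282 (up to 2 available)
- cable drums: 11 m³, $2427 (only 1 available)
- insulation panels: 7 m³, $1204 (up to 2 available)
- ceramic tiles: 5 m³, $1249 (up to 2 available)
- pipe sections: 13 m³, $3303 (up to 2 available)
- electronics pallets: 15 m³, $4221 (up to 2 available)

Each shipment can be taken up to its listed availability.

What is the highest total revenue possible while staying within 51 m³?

13367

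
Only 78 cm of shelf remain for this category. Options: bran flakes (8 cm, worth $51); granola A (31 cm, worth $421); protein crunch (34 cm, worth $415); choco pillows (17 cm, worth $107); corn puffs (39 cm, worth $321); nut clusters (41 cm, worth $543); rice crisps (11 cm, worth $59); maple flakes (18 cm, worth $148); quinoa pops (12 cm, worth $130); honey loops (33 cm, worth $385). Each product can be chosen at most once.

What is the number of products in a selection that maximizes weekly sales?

3

Optimal total is 966.
For example granola A + protein crunch + quinoa pops achieves it, using 77 cm.
All optima have 3 products.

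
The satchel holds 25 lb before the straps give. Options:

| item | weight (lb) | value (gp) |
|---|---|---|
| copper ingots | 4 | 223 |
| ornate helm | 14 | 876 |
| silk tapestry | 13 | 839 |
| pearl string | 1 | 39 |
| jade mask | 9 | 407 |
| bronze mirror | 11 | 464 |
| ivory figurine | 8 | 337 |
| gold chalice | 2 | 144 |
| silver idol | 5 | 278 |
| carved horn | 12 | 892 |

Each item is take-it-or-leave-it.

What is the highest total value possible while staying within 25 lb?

1731

The ratio heuristic lands on copper ingots + pearl string + gold chalice + silver idol + carved horn (1576) but leaves 1 lb idle.
A better packing is silk tapestry + carved horn: 25 lb, total 1731.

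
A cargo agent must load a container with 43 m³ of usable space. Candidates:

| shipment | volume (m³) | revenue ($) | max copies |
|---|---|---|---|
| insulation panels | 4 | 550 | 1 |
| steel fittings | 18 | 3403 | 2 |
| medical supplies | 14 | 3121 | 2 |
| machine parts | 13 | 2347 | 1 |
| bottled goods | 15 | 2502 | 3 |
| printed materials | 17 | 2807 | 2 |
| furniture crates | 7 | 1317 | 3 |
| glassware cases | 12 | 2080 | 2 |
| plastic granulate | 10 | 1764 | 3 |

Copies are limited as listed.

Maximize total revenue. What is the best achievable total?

8876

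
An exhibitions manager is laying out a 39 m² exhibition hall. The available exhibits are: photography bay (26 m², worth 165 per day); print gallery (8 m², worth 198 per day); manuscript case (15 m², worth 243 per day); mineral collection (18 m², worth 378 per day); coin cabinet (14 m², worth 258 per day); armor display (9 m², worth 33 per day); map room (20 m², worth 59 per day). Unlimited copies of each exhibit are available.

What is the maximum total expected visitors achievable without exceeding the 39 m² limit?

852

Taking the top-ratio exhibits first gives 4×print gallery for 792 (32 m²).
Replace print gallery with coin cabinet: the trade gains 60 net, giving 852 at 38 m².
That's the maximum — no swap from here does better than 852.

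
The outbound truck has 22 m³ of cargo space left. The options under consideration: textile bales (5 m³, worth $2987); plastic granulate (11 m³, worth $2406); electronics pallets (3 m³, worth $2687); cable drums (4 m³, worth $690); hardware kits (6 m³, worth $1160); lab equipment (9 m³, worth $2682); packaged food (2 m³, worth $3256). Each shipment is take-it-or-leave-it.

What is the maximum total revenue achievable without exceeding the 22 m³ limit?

Best packing: textile bales + electronics pallets + lab equipment + packaged food — 19 m³, 11612 total.
That's the maximum — no swap from here does better than 11612.

11612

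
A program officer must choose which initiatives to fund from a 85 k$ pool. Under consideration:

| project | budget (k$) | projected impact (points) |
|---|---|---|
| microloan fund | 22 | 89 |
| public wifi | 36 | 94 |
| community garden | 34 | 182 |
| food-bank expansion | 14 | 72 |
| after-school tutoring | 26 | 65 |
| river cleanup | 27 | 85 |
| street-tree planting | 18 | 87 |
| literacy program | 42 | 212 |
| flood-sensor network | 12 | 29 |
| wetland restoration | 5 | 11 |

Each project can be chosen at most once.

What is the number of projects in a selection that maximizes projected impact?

3

The maximum projected impact within 85 k$ is 405.
community garden + literacy program + wetland restoration hits 405 at 81 k$.
Every optimal selection uses 3 projects.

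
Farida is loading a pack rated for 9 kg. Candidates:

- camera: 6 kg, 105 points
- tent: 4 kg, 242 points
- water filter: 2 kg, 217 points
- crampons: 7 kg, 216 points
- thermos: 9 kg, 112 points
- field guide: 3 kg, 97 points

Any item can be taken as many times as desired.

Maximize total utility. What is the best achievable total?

Density check — water filter 108.50, tent 60.50, field guide 32.33 are the best per kg.
4×water filter uses 8 of the 9 kg and totals 868.

868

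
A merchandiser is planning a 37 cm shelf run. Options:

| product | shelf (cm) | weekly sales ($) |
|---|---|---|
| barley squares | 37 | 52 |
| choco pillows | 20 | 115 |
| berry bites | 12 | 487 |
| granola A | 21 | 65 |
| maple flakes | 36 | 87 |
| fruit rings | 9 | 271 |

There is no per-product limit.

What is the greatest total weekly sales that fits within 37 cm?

1461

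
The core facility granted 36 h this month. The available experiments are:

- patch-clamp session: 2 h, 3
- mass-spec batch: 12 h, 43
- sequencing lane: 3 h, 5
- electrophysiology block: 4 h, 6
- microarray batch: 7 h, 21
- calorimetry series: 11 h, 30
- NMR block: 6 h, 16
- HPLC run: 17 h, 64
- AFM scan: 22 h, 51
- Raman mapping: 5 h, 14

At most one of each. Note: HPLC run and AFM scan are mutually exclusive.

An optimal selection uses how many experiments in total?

The maximum expected citations within 36 h is 128.
mass-spec batch + microarray batch + HPLC run hits 128 at 36 h.
Any selection reaching 128 contains exactly 3 experiments.

3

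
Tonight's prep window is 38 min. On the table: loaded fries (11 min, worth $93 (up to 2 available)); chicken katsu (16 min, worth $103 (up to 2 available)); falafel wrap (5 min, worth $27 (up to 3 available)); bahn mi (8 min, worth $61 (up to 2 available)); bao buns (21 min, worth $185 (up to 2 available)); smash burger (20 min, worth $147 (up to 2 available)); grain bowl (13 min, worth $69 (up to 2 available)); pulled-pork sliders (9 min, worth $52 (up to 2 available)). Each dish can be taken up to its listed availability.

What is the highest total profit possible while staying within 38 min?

308

Taking the top-ratio dishes first gives loaded fries + falafel wrap + bao buns for 305 (37 min).
Replace falafel wrap and bao buns with loaded fries + 2×bahn mi: the trade gains 3 net, giving 308 at 38 min.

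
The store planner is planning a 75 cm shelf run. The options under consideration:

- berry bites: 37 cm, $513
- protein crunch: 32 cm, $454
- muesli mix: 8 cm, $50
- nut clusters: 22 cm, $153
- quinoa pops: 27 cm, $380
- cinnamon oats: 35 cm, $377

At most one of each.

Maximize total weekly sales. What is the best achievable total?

Filling by ratio: protein crunch + muesli mix + quinoa pops for 884, with 8 cm left unused.
Replace muesli mix and quinoa pops with berry bites: the trade gains 83 net, giving 967 at 69 cm.

967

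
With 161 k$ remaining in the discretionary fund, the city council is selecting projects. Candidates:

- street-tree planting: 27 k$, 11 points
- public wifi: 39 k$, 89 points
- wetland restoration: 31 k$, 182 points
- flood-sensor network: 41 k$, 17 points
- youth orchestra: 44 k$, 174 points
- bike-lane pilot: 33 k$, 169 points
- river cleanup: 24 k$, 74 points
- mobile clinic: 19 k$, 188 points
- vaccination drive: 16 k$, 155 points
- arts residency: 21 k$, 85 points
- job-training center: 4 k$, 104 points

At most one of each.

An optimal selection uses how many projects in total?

Best achievable projected impact is 972.
For example wetland restoration + youth orchestra + bike-lane pilot + mobile clinic + vaccination drive + job-training center achieves it, using 147 k$.
All optima have 6 projects.

6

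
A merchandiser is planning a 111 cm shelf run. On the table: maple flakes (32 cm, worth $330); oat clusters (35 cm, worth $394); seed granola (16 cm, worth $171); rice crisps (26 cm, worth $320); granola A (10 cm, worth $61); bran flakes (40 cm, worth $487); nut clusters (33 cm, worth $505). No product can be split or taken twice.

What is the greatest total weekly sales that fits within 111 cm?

1390

Filling by ratio: rice crisps + granola A + bran flakes + nut clusters for 1373, with 2 cm left unused.
Replace granola A and bran flakes with oat clusters + seed granola: the trade gains 17 net, giving 1390 at 110 cm.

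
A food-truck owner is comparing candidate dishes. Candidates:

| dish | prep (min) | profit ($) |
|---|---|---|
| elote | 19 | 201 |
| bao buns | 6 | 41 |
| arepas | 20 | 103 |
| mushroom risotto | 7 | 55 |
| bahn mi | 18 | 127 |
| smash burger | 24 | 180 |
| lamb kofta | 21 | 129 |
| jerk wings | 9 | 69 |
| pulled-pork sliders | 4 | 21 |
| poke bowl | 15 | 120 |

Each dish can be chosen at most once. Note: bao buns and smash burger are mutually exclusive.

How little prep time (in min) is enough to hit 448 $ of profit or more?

52

Look for the lowest-prep combination reaching 448.
Taking elote + smash burger + jerk wings gives 450 (≥ 448) for 52 min.
No combination under 52 min hits 448.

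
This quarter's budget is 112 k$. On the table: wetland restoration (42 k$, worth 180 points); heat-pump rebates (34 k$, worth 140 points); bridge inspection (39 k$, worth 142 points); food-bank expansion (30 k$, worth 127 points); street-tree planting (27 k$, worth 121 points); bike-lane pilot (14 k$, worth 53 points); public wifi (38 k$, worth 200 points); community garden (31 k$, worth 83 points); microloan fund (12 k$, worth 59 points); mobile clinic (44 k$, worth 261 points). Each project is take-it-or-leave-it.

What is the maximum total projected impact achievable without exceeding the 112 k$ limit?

588

The ratio heuristic lands on bike-lane pilot + public wifi + microloan fund + mobile clinic (573) but leaves 4 k$ idle.
The 26 k$ tied up in bike-lane pilot and microloan fund is better spent on food-bank expansion — total rises to 588 (112 k$).
Nothing else within 112 k$ beats 588.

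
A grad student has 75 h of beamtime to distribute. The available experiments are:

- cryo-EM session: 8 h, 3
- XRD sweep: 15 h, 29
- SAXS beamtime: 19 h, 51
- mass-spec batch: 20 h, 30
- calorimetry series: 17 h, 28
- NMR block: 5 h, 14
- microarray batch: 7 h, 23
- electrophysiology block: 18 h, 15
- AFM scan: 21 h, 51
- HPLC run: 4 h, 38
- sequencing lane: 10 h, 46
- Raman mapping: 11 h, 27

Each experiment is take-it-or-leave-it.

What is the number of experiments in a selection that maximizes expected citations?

6

The maximum expected citations within 75 h is 236.
For example SAXS beamtime + microarray batch + AFM scan + HPLC run + sequencing lane + Raman mapping achieves it, using 72 h.
Every optimal selection uses 6 experiments.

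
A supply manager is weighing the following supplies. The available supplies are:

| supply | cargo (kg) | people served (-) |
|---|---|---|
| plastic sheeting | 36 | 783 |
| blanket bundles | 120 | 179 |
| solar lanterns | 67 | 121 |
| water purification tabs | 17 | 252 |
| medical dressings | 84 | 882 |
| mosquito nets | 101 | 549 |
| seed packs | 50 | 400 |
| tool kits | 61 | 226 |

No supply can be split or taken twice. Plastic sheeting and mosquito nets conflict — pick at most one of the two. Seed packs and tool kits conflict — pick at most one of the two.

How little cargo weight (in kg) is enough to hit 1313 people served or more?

103

Look for the lowest-cargo combination reaching 1313.
Taking plastic sheeting + water purification tabs + seed packs gives 1435 (≥ 1313) for 103 kg.
Below 103 kg the best achievable stays under 1313.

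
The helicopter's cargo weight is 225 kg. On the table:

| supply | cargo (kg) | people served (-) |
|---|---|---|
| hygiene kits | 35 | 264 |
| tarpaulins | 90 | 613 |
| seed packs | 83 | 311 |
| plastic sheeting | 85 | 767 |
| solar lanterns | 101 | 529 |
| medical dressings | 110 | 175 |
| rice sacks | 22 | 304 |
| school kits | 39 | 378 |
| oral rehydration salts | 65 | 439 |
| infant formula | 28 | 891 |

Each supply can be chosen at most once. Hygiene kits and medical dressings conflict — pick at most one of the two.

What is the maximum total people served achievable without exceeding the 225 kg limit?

By people served per kg: infant formula 31.82, rice sacks 13.82, school kits 9.69 lead.
Hygiene kits + plastic sheeting + rice sacks + school kits + infant formula uses 209 of the 225 kg and totals 2604.

2604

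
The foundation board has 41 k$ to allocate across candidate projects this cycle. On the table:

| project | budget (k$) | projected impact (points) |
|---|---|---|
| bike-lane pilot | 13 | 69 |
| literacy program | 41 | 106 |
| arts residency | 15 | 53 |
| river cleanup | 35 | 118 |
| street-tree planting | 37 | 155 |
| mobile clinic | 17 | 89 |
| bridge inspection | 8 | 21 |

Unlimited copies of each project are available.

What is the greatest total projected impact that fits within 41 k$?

207

Ranking by ratio (projected impact/k$): bike-lane pilot 5.31, mobile clinic 5.24, street-tree planting 4.19.
3×bike-lane pilot uses 39 of the 41 k$ and totals 207.
That's the maximum — no swap from here does better than 207.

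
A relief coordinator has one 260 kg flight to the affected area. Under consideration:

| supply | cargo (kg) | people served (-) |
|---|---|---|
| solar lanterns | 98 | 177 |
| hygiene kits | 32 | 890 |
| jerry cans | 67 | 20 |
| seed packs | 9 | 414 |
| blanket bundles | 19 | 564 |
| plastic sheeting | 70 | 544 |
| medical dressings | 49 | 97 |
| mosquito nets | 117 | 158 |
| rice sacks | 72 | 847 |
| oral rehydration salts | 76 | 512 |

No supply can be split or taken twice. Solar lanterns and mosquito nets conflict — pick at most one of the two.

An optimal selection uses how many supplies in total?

6

The maximum people served within 260 kg is 3356.
One optimal bundle: hygiene kits + seed packs + blanket bundles + plastic sheeting + medical dressings + rice sacks (251 kg).
Any selection reaching 3356 contains exactly 6 supplies.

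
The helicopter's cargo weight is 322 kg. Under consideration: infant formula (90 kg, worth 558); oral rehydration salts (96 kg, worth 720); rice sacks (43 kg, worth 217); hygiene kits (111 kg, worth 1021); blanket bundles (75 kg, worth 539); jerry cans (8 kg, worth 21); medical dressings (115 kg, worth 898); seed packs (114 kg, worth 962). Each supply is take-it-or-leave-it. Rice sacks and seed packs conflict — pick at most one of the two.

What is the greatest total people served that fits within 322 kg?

The ratio ordering already packs tightly: oral rehydration salts + hygiene kits + seed packs, 321 kg, 2703.
An exhaustive check of the 256 subsets confirms 2703.

2703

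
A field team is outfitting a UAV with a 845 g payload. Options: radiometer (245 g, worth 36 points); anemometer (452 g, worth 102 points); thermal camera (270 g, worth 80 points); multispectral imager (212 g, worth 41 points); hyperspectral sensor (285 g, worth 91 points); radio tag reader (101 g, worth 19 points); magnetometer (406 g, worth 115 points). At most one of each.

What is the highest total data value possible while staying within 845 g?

The ratio heuristic lands on thermal camera + multispectral imager + hyperspectral sensor (212) but leaves 78 g idle.
Dropping thermal camera and multispectral imager frees 482 g; slotting in radio tag reader + magnetometer (507 g) lifts the total to 225 at 792 g.
The spare 53 g is too small for any remaining sensor, and no exchange beats 225.

225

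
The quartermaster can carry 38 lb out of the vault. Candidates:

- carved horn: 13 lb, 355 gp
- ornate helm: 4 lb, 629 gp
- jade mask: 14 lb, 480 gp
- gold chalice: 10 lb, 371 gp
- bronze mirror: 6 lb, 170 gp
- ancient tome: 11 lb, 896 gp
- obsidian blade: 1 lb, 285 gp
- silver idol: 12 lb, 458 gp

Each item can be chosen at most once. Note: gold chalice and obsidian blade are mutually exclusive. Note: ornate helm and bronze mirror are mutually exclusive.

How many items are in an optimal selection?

Optimal total is 2354.
For example ornate helm + gold chalice + ancient tome + silver idol achieves it, using 37 lb.
All optima have 4 items.

4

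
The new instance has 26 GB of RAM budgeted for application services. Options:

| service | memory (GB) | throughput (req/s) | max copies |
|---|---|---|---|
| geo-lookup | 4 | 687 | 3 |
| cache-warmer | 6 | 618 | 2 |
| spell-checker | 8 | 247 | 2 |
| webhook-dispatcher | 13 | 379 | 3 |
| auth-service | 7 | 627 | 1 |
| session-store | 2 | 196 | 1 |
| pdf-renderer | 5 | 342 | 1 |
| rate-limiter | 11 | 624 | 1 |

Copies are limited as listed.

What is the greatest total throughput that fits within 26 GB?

Density check — geo-lookup 171.75, cache-warmer 103.00, session-store 98.00 are the best per GB.
Best packing: 3×geo-lookup + 2×cache-warmer + session-store — 26 GB, 3493 total.
Every other selection either busts 26 GB or exceeds an availability limit or fails to beat 3493.

3493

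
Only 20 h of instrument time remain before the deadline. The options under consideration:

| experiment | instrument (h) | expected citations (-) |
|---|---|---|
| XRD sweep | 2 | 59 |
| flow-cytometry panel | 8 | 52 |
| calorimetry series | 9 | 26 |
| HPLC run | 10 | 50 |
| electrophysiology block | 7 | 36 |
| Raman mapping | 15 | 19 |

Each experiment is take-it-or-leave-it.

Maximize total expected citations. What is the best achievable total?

161

A density-first pass picks XRD sweep + flow-cytometry panel + electrophysiology block — 147 at 17 h.
The 7 h tied up in electrophysiology block is better spent on HPLC run — total rises to 161 (20 h).
Runner-up XRD sweep + flow-cytometry panel + electrophysiology block tops out at 147.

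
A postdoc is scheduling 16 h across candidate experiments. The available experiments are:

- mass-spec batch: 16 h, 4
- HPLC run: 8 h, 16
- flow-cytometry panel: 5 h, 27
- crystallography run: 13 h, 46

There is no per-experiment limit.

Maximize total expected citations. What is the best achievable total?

Ranking by ratio (expected citations/h): flow-cytometry panel 5.40, crystallography run 3.54, HPLC run 2.00, mass-spec batch 0.25.
The ratio ordering already packs tightly: 3×flow-cytometry panel, 15 h, 81.
The spare 1 h is too small for any remaining experiment, and no exchange beats 81.

81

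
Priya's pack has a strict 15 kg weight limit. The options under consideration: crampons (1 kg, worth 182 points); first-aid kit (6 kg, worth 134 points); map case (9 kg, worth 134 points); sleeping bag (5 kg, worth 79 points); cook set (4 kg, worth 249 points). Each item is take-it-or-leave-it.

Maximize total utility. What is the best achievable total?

Density check — crampons 182.00, cook set 62.25, first-aid kit 22.33 are the best per kg.
Taking crampons + first-aid kit + cook set: 11 kg used, 565 in utility.
No other feasible combination exceeds 565.

565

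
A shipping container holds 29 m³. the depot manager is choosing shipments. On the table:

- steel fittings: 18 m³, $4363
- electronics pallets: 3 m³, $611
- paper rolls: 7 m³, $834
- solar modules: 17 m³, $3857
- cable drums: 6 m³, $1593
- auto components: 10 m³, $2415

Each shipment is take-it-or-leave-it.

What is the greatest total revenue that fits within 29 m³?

A density-first pass picks steel fittings + electronics pallets + cable drums — 6567 at 27 m³.
Replace electronics pallets and cable drums with auto components: the trade gains 211 net, giving 6778 at 28 m³.

6778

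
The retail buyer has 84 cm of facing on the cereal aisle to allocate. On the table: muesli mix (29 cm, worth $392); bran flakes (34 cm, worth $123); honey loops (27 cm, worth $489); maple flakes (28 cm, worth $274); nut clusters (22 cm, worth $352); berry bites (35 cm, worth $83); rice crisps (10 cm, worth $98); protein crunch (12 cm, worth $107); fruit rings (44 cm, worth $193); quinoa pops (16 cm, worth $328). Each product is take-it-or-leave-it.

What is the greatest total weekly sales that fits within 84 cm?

The ratio heuristic lands on honey loops + nut clusters + rice crisps + quinoa pops (1267) but leaves 9 cm idle.
Dropping nut clusters and rice crisps frees 32 cm; slotting in muesli mix + protein crunch (41 cm) lifts the total to 1316 at 84 cm.

1316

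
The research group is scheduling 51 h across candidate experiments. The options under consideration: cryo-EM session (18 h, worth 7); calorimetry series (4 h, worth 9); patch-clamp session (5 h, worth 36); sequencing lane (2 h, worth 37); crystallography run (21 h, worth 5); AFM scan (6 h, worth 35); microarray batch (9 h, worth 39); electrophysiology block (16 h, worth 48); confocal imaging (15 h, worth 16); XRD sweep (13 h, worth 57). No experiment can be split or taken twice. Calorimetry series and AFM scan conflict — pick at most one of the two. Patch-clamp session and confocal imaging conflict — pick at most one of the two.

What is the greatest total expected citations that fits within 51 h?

Ranking by ratio (expected citations/h): sequencing lane 18.50, patch-clamp session 7.20, AFM scan 5.83.
The ratio ordering already packs tightly: patch-clamp session + sequencing lane + AFM scan + microarray batch + electrophysiology block + XRD sweep, 51 h, 252.
An exhaustive check of the 1024 subsets confirms 252.

252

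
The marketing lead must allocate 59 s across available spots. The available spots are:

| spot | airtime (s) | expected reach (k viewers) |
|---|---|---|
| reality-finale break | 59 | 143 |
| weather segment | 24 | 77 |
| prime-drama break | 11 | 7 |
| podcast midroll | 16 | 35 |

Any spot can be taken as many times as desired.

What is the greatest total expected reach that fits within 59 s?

Ranking by ratio (expected reach/s): weather segment 3.21, reality-finale break 2.42, podcast midroll 2.19, prime-drama break 0.64.
Taking 2×weather segment + prime-drama break: 59 s used, 161 in expected reach.
Every other selection either busts 59 s or fails to beat 161.

161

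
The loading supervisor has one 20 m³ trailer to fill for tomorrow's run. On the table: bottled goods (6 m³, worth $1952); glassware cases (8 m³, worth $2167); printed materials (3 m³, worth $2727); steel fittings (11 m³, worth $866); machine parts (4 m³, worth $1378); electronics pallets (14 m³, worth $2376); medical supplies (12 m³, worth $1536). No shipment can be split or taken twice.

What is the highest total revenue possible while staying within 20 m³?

6846

Greedy by ratio would take bottled goods + printed materials + machine parts: 13 m³ used, total 6057.
Replace machine parts with glassware cases: the trade gains 789 net, giving 6846 at 17 m³.
Runner-up glassware cases + printed materials + machine parts tops out at 6272.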